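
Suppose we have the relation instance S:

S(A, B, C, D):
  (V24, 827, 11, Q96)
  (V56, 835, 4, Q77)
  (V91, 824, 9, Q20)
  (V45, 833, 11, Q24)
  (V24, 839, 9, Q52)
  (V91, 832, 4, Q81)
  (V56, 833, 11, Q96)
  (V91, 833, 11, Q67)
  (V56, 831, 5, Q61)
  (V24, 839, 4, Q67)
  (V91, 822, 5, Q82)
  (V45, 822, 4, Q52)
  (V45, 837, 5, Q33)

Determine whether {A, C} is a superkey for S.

All 13 rows have distinct {A, C} values, so {A, C} → (all attributes) holds and {A, C} is a superkey.

Yes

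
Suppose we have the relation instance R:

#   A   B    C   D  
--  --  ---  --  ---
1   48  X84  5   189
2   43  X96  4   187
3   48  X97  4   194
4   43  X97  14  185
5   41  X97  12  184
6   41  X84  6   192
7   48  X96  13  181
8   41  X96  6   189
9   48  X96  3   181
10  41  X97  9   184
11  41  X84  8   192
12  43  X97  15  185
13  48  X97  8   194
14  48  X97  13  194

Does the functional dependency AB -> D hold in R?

(A=48, B=X84): row 1 → D = 189 ✓
(A=43, B=X96): row 2 → D = 187 ✓
(A=48, B=X97): rows 3, 13, 14 → D = 194, 194, 194 ✓
(A=43, B=X97): rows 4, 12 → D = 185, 185 ✓
(A=41, B=X97): rows 5, 10 → D = 184, 184 ✓
(A=41, B=X84): rows 6, 11 → D = 192, 192 ✓
(A=48, B=X96): rows 7, 9 → D = 181, 181 ✓
(A=41, B=X96): row 8 → D = 189 ✓
Every AB value is associated with a single D value, so AB -> D holds.

Yes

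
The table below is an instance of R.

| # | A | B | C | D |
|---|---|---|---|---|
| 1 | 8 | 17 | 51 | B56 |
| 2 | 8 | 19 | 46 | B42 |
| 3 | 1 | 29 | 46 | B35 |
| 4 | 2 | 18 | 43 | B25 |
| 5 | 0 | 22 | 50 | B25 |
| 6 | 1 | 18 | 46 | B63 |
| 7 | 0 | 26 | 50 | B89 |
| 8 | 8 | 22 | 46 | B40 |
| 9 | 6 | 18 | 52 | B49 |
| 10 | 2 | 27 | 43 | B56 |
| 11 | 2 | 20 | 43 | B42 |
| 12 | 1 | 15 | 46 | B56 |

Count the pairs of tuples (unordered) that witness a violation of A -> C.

A=8: violating pairs (1,2), (1,8) — 2 pairs.
A=1: all 3 rows agree on C — 0 pairs.
A=2: all 3 rows agree on C — 0 pairs.
A=0: all 2 rows agree on C — 0 pairs.

2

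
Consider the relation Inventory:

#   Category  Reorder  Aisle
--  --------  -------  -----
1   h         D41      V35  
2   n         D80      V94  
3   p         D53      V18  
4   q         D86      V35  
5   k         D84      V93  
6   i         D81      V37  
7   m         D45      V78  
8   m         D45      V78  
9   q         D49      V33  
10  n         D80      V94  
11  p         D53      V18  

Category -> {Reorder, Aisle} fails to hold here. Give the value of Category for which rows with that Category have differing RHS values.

q

Category=h: row 1 → {Reorder,Aisle} = (D41, V35) ✓
Category=n: rows 2, 10 → {Reorder,Aisle} = (D80, V94), (D80, V94) ✓
Category=p: rows 3, 11 → {Reorder,Aisle} = (D53, V18), (D53, V18) ✓
Category=q: rows 4, 9 → {Reorder,Aisle} takes values {(D86, V35), (D49, V33)} — violation
Category=k: row 5 → {Reorder,Aisle} = (D84, V93) ✓
Category=i: row 6 → {Reorder,Aisle} = (D81, V37) ✓
Category=m: rows 7, 8 → {Reorder,Aisle} = (D45, V78), (D45, V78) ✓
The only Category value with inconsistent RHS is Category=q.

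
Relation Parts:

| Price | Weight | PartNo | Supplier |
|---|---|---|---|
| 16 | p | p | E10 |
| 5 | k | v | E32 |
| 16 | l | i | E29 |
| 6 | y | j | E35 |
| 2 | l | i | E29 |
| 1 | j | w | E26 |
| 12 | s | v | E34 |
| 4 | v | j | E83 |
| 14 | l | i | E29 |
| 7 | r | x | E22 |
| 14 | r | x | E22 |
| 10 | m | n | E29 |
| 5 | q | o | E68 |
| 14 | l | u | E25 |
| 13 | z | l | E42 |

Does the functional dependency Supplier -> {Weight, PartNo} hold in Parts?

Supplier=E10: 1 row → {Weight,PartNo} = (p, p) ✓
Supplier=E32: 1 row → {Weight,PartNo} = (k, v) ✓
Supplier=E29: 4 rows → {Weight,PartNo} takes values {(l, i), (m, n)} — violation
Supplier=E35: 1 row → {Weight,PartNo} = (y, j) ✓
Supplier=E26: 1 row → {Weight,PartNo} = (j, w) ✓
Supplier=E34: 1 row → {Weight,PartNo} = (s, v) ✓
Supplier=E83: 1 row → {Weight,PartNo} = (v, j) ✓
Supplier=E22: 2 rows → {Weight,PartNo} = (r, x), (r, x) ✓
Supplier=E68: 1 row → {Weight,PartNo} = (q, o) ✓
Supplier=E25: 1 row → {Weight,PartNo} = (l, u) ✓
Supplier=E42: 1 row → {Weight,PartNo} = (z, l) ✓
Two rows agree on Supplier but differ on {Weight, PartNo}, so Supplier -> {Weight, PartNo} does not hold.

No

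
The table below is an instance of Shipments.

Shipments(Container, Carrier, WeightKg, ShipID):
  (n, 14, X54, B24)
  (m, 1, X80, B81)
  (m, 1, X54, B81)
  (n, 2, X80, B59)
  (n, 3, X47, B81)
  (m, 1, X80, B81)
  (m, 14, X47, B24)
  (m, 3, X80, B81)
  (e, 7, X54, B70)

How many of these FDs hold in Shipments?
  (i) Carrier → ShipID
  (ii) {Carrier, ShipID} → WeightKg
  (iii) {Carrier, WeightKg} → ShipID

2

(i) Carrier → ShipID: every LHS value maps to a single RHS value — holds.
(ii) {Carrier, ShipID} → WeightKg: (Carrier=14, ShipID=B24): 2 rows → WeightKg takes values {X54, X47} — violation; (Carrier=1, ShipID=B81): 3 rows → WeightKg takes values {X80, X54} — violation; (Carrier=3, ShipID=B81): 2 rows → WeightKg takes values {X47, X80} — violation — fails.
(iii) {Carrier, WeightKg} → ShipID: every LHS value maps to a single RHS value — holds.
2 of the 3 dependencies hold.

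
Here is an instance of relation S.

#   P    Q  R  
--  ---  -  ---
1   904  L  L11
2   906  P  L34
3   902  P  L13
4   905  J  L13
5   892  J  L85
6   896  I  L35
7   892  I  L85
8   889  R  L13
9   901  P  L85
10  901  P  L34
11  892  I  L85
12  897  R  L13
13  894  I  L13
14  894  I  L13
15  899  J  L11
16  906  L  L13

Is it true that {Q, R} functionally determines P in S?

No

(Q=L, R=L11): row 1 → P = 904 ✓
(Q=P, R=L34): rows 2, 10 → P takes values {906, 901} — violation
(Q=P, R=L13): row 3 → P = 902 ✓
(Q=J, R=L13): row 4 → P = 905 ✓
(Q=J, R=L85): row 5 → P = 892 ✓
(Q=I, R=L35): row 6 → P = 896 ✓
(Q=I, R=L85): rows 7, 11 → P = 892, 892 ✓
(Q=R, R=L13): rows 8, 12 → P takes values {889, 897} — violation
(Q=P, R=L85): row 9 → P = 901 ✓
(Q=I, R=L13): rows 13, 14 → P = 894, 894 ✓
(Q=J, R=L11): row 15 → P = 899 ✓
(Q=L, R=L13): row 16 → P = 906 ✓
Two rows agree on {Q, R} but differ on P, so {Q, R} -> P does not hold.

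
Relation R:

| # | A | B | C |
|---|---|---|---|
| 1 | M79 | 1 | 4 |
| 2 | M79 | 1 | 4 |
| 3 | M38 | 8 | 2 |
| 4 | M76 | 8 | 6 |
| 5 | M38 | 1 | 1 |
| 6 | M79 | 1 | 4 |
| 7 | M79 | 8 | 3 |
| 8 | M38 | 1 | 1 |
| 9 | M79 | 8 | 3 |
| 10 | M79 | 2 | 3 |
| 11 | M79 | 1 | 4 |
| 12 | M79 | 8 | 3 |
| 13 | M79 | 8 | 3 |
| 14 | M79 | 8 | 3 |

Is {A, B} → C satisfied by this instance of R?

(A=M79, B=1): rows 1, 2, 6, 11 → C = 4, 4, 4, 4 ✓
(A=M38, B=8): row 3 → C = 2 ✓
(A=M76, B=8): row 4 → C = 6 ✓
(A=M38, B=1): rows 5, 8 → C = 1, 1 ✓
(A=M79, B=8): rows 7, 9, 12, 13, 14 → C = 3, 3, 3, 3, 3 ✓
(A=M79, B=2): row 10 → C = 3 ✓
Every {A, B} value is associated with a single C value, so {A, B} → C holds.

Yes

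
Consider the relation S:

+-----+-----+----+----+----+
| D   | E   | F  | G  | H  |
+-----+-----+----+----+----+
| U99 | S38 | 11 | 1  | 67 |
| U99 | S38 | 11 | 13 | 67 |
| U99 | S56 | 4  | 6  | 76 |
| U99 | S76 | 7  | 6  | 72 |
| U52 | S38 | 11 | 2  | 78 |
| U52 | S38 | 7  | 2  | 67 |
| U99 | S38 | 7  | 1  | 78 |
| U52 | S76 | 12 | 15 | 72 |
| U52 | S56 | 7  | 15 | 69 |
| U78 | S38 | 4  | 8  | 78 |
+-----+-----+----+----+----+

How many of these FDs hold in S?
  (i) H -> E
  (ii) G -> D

2

(i) H -> E: every LHS value maps to a single RHS value — holds.
(ii) G -> D: every LHS value maps to a single RHS value — holds.
2 of the 2 dependencies hold.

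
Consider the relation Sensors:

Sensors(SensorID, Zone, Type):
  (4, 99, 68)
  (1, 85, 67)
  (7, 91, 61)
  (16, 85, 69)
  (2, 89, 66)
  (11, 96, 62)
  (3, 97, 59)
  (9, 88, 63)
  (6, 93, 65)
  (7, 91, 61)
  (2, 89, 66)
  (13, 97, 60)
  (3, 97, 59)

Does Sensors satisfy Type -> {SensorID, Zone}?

Type=68: 1 row → {SensorID,Zone} = (4, 99) ✓
Type=67: 1 row → {SensorID,Zone} = (1, 85) ✓
Type=61: 2 rows → {SensorID,Zone} = (7, 91), (7, 91) ✓
Type=69: 1 row → {SensorID,Zone} = (16, 85) ✓
Type=66: 2 rows → {SensorID,Zone} = (2, 89), (2, 89) ✓
Type=62: 1 row → {SensorID,Zone} = (11, 96) ✓
Type=59: 2 rows → {SensorID,Zone} = (3, 97), (3, 97) ✓
Type=63: 1 row → {SensorID,Zone} = (9, 88) ✓
Type=65: 1 row → {SensorID,Zone} = (6, 93) ✓
Type=60: 1 row → {SensorID,Zone} = (13, 97) ✓
Every Type value is associated with a single {SensorID, Zone} value, so Type -> {SensorID, Zone} holds.

Yes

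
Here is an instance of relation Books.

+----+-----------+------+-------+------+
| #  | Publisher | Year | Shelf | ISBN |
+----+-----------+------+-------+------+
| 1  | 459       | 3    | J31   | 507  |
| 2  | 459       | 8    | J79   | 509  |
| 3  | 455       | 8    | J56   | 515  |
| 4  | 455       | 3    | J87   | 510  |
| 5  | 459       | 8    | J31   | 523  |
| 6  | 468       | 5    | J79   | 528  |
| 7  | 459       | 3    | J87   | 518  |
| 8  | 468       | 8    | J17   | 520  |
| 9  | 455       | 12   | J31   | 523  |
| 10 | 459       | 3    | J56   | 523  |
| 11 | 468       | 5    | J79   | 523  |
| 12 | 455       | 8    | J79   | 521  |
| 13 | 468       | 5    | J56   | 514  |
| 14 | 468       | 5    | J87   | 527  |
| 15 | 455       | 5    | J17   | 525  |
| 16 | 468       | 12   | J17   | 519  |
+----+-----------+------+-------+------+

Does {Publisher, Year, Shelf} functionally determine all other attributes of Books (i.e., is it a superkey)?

Rows 6 and 11 have the same {Publisher, Year, Shelf} value (Publisher=468, Year=5, Shelf=J79) but are distinct tuples, so {Publisher, Year, Shelf} does not determine every attribute — not a superkey.

No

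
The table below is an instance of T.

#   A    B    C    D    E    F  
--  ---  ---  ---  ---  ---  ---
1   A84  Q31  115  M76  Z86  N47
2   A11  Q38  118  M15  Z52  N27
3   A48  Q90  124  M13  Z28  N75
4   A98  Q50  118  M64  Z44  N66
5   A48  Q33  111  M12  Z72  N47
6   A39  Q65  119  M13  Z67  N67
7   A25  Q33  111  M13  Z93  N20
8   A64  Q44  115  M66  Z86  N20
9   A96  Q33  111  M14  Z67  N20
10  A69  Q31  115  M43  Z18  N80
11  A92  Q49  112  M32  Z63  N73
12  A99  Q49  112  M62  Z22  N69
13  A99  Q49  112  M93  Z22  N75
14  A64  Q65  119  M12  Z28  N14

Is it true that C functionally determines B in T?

No

C=115: rows 1, 8, 10 → B takes values {Q31, Q44} — violation
C=118: rows 2, 4 → B takes values {Q38, Q50} — violation
C=124: row 3 → B = Q90 ✓
C=111: rows 5, 7, 9 → B = Q33, Q33, Q33 ✓
C=119: rows 6, 14 → B = Q65, Q65 ✓
C=112: rows 11, 12, 13 → B = Q49, Q49, Q49 ✓
Two rows agree on C but differ on B, so C → B does not hold.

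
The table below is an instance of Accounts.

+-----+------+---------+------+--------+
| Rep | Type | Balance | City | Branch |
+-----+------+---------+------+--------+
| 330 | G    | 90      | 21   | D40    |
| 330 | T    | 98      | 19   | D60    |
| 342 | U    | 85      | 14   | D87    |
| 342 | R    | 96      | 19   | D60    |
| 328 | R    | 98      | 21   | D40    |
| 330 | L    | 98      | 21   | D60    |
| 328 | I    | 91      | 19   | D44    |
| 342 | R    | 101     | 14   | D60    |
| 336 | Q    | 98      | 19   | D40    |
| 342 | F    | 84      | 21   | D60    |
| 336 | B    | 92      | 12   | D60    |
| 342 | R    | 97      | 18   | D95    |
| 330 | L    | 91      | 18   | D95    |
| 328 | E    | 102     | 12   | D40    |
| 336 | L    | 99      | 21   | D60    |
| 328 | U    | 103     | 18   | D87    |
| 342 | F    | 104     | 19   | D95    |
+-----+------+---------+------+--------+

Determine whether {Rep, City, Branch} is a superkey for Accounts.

All 17 rows have distinct {Rep, City, Branch} values, so {Rep, City, Branch} → (all attributes) holds and {Rep, City, Branch} is a superkey.

Yes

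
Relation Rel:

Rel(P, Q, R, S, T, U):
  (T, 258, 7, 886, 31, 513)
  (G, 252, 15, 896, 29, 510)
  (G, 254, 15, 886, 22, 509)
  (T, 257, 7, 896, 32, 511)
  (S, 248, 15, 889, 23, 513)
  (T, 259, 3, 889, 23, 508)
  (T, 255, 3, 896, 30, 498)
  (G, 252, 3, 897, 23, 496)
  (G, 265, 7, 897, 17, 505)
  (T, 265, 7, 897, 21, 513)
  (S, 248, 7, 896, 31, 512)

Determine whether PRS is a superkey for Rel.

Yes

All 11 rows have distinct PRS values, so PRS → (all attributes) holds and PRS is a superkey.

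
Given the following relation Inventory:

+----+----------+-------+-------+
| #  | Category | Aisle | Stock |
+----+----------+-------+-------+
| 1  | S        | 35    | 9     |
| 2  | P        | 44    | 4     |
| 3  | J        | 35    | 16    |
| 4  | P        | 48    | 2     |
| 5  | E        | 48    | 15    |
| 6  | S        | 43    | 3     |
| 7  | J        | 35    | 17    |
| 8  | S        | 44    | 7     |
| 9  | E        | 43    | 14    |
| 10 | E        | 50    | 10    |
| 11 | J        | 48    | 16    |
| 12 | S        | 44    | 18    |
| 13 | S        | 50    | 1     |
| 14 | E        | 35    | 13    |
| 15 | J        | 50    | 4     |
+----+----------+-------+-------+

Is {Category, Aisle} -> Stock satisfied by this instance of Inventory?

(Category=S, Aisle=35): row 1 → Stock = 9 ✓
(Category=P, Aisle=44): row 2 → Stock = 4 ✓
(Category=J, Aisle=35): rows 3, 7 → Stock takes values {16, 17} — violation
(Category=P, Aisle=48): row 4 → Stock = 2 ✓
(Category=E, Aisle=48): row 5 → Stock = 15 ✓
(Category=S, Aisle=43): row 6 → Stock = 3 ✓
(Category=S, Aisle=44): rows 8, 12 → Stock takes values {7, 18} — violation
(Category=E, Aisle=43): row 9 → Stock = 14 ✓
(Category=E, Aisle=50): row 10 → Stock = 10 ✓
(Category=J, Aisle=48): row 11 → Stock = 16 ✓
(Category=S, Aisle=50): row 13 → Stock = 1 ✓
(Category=E, Aisle=35): row 14 → Stock = 13 ✓
(Category=J, Aisle=50): row 15 → Stock = 4 ✓
Two rows agree on {Category, Aisle} but differ on Stock, so {Category, Aisle} -> Stock does not hold.

No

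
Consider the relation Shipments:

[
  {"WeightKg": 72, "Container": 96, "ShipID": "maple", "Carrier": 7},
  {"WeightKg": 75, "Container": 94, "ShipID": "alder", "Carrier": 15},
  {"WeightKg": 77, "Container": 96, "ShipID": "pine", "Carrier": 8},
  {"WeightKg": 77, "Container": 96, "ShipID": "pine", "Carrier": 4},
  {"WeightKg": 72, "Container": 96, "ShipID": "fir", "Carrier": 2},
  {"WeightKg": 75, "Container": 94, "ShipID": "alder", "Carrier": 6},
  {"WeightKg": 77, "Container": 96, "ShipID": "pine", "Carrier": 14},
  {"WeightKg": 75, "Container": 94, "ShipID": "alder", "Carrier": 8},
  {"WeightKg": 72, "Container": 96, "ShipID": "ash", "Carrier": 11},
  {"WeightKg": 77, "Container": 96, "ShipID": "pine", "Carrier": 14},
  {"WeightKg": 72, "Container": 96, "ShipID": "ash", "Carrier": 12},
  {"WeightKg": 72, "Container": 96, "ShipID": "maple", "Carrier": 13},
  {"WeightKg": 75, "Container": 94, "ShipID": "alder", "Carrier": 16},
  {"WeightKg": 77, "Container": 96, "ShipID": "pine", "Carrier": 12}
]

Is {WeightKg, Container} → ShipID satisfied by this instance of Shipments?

No

(WeightKg=72, Container=96): 5 rows → ShipID takes values {maple, fir, ash} — violation
(WeightKg=75, Container=94): 4 rows → ShipID = alder, alder, alder, alder ✓
(WeightKg=77, Container=96): 5 rows → ShipID = pine, pine, pine, pine, pine ✓
Two rows agree on {WeightKg, Container} but differ on ShipID, so {WeightKg, Container} → ShipID does not hold.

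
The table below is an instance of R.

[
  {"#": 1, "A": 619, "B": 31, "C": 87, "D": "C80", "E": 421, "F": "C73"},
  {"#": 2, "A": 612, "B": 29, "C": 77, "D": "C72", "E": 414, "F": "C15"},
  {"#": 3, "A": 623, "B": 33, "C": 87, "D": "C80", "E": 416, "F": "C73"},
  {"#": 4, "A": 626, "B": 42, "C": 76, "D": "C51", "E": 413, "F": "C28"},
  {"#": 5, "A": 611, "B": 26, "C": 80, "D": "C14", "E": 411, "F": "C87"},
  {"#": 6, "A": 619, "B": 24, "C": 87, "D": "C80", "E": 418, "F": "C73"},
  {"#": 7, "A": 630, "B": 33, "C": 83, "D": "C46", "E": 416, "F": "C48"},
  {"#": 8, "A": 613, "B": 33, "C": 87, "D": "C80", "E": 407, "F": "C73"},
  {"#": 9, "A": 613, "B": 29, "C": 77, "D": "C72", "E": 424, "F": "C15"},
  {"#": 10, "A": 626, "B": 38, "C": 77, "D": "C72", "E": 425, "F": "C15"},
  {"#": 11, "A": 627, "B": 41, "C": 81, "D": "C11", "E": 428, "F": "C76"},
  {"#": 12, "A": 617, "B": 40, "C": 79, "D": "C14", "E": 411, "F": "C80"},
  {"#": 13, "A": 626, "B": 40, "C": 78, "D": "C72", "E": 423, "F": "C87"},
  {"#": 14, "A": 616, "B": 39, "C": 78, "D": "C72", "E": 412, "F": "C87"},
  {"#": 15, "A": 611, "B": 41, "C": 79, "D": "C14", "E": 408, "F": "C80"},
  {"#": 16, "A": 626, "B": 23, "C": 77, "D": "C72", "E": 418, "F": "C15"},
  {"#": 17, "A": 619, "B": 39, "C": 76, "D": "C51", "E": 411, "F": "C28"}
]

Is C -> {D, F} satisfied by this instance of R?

C=87: rows 1, 3, 6, 8 → {D,F} = (C80, C73), (C80, C73), (C80, C73), (C80, C73) ✓
C=77: rows 2, 9, 10, 16 → {D,F} = (C72, C15), (C72, C15), (C72, C15), (C72, C15) ✓
C=76: rows 4, 17 → {D,F} = (C51, C28), (C51, C28) ✓
C=80: row 5 → {D,F} = (C14, C87) ✓
C=83: row 7 → {D,F} = (C46, C48) ✓
C=81: row 11 → {D,F} = (C11, C76) ✓
C=79: rows 12, 15 → {D,F} = (C14, C80), (C14, C80) ✓
C=78: rows 13, 14 → {D,F} = (C72, C87), (C72, C87) ✓
Every C value is associated with a single {D, F} value, so C -> {D, F} holds.

Yes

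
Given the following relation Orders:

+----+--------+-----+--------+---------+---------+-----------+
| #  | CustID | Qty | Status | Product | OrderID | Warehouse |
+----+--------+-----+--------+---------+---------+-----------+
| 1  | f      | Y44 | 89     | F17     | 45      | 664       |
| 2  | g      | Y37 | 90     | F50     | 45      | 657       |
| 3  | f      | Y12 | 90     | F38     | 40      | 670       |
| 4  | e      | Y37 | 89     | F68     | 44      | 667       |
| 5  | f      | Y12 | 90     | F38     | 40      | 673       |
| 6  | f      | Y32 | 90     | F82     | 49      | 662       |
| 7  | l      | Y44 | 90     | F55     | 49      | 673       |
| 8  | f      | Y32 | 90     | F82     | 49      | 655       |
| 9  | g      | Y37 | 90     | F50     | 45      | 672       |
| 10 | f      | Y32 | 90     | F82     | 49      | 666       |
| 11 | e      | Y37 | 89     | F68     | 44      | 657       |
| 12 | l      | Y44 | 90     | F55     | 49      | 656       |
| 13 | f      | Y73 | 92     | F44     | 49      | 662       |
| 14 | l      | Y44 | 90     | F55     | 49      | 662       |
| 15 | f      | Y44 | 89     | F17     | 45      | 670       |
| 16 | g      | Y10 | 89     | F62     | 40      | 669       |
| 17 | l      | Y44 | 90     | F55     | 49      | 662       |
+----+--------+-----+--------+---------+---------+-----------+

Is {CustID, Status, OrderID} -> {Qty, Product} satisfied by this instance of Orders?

(CustID=f, Status=89, OrderID=45): rows 1, 15 → {Qty,Product} = (Y44, F17), (Y44, F17) ✓
(CustID=g, Status=90, OrderID=45): rows 2, 9 → {Qty,Product} = (Y37, F50), (Y37, F50) ✓
(CustID=f, Status=90, OrderID=40): rows 3, 5 → {Qty,Product} = (Y12, F38), (Y12, F38) ✓
(CustID=e, Status=89, OrderID=44): rows 4, 11 → {Qty,Product} = (Y37, F68), (Y37, F68) ✓
(CustID=f, Status=90, OrderID=49): rows 6, 8, 10 → {Qty,Product} = (Y32, F82), (Y32, F82), (Y32, F82) ✓
(CustID=l, Status=90, OrderID=49): rows 7, 12, 14, 17 → {Qty,Product} = (Y44, F55), (Y44, F55), (Y44, F55), (Y44, F55) ✓
(CustID=f, Status=92, OrderID=49): row 13 → {Qty,Product} = (Y73, F44) ✓
(CustID=g, Status=89, OrderID=40): row 16 → {Qty,Product} = (Y10, F62) ✓
Every {CustID, Status, OrderID} value is associated with a single {Qty, Product} value, so {CustID, Status, OrderID} -> {Qty, Product} holds.

Yes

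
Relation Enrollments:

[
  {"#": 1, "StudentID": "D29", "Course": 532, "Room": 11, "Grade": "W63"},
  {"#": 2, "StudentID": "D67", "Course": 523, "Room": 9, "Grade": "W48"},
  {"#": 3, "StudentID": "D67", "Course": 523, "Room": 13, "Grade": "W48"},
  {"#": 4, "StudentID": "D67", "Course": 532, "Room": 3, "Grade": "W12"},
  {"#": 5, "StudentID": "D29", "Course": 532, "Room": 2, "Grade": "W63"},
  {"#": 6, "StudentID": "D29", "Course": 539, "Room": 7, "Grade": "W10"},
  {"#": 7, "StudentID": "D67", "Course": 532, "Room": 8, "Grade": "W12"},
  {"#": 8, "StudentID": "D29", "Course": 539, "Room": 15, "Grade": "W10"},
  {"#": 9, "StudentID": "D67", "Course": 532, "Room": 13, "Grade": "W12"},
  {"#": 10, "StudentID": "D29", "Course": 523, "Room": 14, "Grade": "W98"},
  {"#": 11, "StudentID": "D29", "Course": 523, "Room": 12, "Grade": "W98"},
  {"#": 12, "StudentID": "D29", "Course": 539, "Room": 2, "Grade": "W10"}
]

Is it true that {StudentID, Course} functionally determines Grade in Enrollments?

(StudentID=D29, Course=532): rows 1, 5 → Grade = W63, W63 ✓
(StudentID=D67, Course=523): rows 2, 3 → Grade = W48, W48 ✓
(StudentID=D67, Course=532): rows 4, 7, 9 → Grade = W12, W12, W12 ✓
(StudentID=D29, Course=539): rows 6, 8, 12 → Grade = W10, W10, W10 ✓
(StudentID=D29, Course=523): rows 10, 11 → Grade = W98, W98 ✓
Every {StudentID, Course} value is associated with a single Grade value, so {StudentID, Course} -> Grade holds.

Yes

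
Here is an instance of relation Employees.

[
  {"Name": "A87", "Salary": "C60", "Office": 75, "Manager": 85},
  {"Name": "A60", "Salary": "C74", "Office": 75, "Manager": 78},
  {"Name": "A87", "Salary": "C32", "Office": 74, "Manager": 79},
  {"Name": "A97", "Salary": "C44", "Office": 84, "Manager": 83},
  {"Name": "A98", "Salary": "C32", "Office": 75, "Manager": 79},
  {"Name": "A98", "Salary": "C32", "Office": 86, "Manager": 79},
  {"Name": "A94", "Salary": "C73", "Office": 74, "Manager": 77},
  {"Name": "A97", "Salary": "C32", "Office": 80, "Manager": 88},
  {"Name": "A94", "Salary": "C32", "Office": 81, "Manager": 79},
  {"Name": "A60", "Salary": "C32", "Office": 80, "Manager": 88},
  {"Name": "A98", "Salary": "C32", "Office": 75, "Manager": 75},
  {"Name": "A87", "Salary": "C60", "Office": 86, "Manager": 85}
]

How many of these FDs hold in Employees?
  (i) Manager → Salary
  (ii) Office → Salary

(i) Manager → Salary: every LHS value maps to a single RHS value — holds.
(ii) Office → Salary: Office=75: 4 rows → Salary takes values {C60, C74, C32} — violation; Office=74: 2 rows → Salary takes values {C32, C73} — violation; Office=86: 2 rows → Salary takes values {C32, C60} — violation — fails.
1 of the 2 dependencies holds.

1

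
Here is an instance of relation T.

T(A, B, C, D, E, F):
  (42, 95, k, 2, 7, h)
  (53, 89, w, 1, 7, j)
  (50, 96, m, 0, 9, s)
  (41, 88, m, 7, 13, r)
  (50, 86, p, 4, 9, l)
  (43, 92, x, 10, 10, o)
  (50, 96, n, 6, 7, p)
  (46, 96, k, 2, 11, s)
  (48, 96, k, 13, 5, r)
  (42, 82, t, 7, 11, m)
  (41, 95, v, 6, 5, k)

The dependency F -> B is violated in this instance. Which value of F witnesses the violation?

F=h: 1 row → B = 95 ✓
F=j: 1 row → B = 89 ✓
F=s: 2 rows → B = 96, 96 ✓
F=r: 2 rows → B takes values {88, 96} — violation
F=l: 1 row → B = 86 ✓
F=o: 1 row → B = 92 ✓
F=p: 1 row → B = 96 ✓
F=m: 1 row → B = 82 ✓
F=k: 1 row → B = 95 ✓
The only F value with inconsistent B is F=r.

r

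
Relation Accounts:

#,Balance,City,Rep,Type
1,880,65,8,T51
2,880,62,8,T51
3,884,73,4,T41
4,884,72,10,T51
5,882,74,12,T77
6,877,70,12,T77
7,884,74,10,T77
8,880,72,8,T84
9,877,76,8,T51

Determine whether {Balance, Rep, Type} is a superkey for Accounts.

Rows 1 and 2 have the same {Balance, Rep, Type} value (Balance=880, Rep=8, Type=T51) but are distinct tuples, so {Balance, Rep, Type} does not determine every attribute — not a superkey.

No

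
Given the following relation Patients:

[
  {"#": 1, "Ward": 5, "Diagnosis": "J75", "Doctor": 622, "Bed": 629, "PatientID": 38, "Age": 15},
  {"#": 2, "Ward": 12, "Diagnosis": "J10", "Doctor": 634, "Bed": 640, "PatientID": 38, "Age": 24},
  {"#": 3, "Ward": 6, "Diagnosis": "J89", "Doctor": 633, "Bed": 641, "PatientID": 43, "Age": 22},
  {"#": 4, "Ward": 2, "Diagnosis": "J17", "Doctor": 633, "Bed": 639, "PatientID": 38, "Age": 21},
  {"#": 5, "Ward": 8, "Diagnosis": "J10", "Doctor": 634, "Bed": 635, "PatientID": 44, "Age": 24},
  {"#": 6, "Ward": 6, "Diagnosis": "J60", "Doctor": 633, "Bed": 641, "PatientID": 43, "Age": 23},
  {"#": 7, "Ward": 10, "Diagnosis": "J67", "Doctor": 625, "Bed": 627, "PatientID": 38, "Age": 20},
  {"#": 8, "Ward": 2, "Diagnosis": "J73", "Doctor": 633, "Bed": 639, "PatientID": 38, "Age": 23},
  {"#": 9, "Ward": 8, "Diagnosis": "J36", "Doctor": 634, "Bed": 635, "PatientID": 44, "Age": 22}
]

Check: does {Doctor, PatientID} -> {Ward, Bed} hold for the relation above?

Yes

(Doctor=622, PatientID=38): row 1 → {Ward,Bed} = (5, 629) ✓
(Doctor=634, PatientID=38): row 2 → {Ward,Bed} = (12, 640) ✓
(Doctor=633, PatientID=43): rows 3, 6 → {Ward,Bed} = (6, 641), (6, 641) ✓
(Doctor=633, PatientID=38): rows 4, 8 → {Ward,Bed} = (2, 639), (2, 639) ✓
(Doctor=634, PatientID=44): rows 5, 9 → {Ward,Bed} = (8, 635), (8, 635) ✓
(Doctor=625, PatientID=38): row 7 → {Ward,Bed} = (10, 627) ✓
Every {Doctor, PatientID} value is associated with a single {Ward, Bed} value, so {Doctor, PatientID} -> {Ward, Bed} holds.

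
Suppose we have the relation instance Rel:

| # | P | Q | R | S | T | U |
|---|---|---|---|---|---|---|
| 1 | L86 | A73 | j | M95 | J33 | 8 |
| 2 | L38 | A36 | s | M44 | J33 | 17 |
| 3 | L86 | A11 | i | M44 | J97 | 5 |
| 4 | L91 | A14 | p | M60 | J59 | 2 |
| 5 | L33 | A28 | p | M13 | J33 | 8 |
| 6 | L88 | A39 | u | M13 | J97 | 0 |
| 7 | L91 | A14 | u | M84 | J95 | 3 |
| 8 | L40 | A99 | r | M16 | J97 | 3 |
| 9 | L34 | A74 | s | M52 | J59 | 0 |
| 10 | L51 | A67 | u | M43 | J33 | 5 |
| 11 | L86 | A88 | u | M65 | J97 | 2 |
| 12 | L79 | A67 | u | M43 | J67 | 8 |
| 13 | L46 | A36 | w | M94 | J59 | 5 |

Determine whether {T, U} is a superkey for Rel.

No

Rows 1 and 5 have the same {T, U} value (T=J33, U=8) but are distinct tuples, so {T, U} does not determine every attribute — not a superkey.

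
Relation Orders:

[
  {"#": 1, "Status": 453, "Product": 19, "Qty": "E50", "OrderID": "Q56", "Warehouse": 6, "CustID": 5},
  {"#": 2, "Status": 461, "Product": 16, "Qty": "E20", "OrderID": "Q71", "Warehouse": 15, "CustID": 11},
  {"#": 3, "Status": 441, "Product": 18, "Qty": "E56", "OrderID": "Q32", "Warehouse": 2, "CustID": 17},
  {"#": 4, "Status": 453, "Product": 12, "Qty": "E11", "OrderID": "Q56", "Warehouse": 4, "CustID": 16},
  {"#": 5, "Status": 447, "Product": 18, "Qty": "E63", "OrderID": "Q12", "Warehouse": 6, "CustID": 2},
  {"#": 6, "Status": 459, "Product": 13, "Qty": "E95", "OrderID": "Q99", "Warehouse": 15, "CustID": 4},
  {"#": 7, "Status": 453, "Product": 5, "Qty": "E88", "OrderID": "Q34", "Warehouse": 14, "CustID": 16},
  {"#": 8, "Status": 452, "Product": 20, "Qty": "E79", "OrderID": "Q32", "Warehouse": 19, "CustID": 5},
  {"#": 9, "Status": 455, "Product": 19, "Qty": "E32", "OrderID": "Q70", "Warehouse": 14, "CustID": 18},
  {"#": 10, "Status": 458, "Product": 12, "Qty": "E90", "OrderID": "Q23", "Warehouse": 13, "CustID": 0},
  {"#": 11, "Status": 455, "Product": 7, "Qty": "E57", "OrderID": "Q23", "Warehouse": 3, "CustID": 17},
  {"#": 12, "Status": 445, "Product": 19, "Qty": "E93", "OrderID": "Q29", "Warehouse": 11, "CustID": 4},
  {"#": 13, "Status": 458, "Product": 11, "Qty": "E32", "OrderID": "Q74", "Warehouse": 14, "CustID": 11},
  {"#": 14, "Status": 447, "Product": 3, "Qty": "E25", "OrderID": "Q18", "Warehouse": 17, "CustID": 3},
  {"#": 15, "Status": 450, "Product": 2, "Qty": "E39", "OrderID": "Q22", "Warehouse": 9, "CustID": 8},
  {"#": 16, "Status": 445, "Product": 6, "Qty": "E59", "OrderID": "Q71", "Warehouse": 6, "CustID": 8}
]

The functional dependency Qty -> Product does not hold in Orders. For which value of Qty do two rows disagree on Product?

Qty=E50: row 1 → Product = 19 ✓
Qty=E20: row 2 → Product = 16 ✓
Qty=E56: row 3 → Product = 18 ✓
Qty=E11: row 4 → Product = 12 ✓
Qty=E63: row 5 → Product = 18 ✓
Qty=E95: row 6 → Product = 13 ✓
Qty=E88: row 7 → Product = 5 ✓
Qty=E79: row 8 → Product = 20 ✓
Qty=E32: rows 9, 13 → Product takes values {19, 11} — violation
Qty=E90: row 10 → Product = 12 ✓
Qty=E57: row 11 → Product = 7 ✓
Qty=E93: row 12 → Product = 19 ✓
Qty=E25: row 14 → Product = 3 ✓
Qty=E39: row 15 → Product = 2 ✓
Qty=E59: row 16 → Product = 6 ✓
The only Qty value with inconsistent Product is Qty=E32.

E32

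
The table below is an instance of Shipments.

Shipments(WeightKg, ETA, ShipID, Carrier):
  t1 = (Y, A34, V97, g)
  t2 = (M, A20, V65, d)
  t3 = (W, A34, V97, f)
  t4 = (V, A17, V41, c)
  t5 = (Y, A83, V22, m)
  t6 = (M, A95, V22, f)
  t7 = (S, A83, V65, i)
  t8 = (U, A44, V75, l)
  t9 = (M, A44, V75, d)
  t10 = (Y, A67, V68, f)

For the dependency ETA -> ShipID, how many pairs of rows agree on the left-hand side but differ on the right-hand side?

ETA=A34: all 2 rows agree on ShipID — 0 pairs.
ETA=A83: violating pairs (5,7) — 1 pair.
ETA=A44: all 2 rows agree on ShipID — 0 pairs.

1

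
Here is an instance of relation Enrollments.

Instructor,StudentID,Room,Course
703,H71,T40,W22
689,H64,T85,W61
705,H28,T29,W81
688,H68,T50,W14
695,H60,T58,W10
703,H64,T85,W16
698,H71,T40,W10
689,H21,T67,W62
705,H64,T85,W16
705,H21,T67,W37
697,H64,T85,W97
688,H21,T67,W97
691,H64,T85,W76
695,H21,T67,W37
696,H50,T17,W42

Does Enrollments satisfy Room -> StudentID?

Yes

Room=T40: 2 rows → StudentID = H71, H71 ✓
Room=T85: 5 rows → StudentID = H64, H64, H64, H64, H64 ✓
Room=T29: 1 row → StudentID = H28 ✓
Room=T50: 1 row → StudentID = H68 ✓
Room=T58: 1 row → StudentID = H60 ✓
Room=T67: 4 rows → StudentID = H21, H21, H21, H21 ✓
Room=T17: 1 row → StudentID = H50 ✓
Every Room value is associated with a single StudentID value, so Room -> StudentID holds.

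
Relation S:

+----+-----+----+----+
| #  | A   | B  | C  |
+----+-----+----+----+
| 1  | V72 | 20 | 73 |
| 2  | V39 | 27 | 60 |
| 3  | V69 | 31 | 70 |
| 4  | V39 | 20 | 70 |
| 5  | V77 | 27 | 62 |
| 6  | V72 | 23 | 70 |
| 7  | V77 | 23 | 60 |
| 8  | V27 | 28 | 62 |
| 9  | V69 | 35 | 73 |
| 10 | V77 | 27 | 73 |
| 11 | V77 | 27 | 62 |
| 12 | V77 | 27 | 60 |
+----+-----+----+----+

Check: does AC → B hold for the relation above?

No

(A=V72, C=73): row 1 → B = 20 ✓
(A=V39, C=60): row 2 → B = 27 ✓
(A=V69, C=70): row 3 → B = 31 ✓
(A=V39, C=70): row 4 → B = 20 ✓
(A=V77, C=62): rows 5, 11 → B = 27, 27 ✓
(A=V72, C=70): row 6 → B = 23 ✓
(A=V77, C=60): rows 7, 12 → B takes values {23, 27} — violation
(A=V27, C=62): row 8 → B = 28 ✓
(A=V69, C=73): row 9 → B = 35 ✓
(A=V77, C=73): row 10 → B = 27 ✓
Two rows agree on AC but differ on B, so AC → B does not hold.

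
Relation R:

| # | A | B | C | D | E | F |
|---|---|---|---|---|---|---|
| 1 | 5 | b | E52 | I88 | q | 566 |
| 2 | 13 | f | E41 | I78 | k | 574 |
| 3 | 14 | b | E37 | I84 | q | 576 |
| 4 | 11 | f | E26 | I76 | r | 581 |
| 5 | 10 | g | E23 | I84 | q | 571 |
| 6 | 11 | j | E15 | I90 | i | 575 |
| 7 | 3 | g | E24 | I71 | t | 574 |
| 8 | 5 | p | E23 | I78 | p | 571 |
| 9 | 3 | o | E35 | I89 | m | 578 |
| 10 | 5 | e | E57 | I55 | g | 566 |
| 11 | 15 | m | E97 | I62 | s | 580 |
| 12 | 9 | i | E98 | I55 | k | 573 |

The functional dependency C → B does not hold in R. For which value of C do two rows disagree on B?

E23

C=E52: row 1 → B = b ✓
C=E41: row 2 → B = f ✓
C=E37: row 3 → B = b ✓
C=E26: row 4 → B = f ✓
C=E23: rows 5, 8 → B takes values {g, p} — violation
C=E15: row 6 → B = j ✓
C=E24: row 7 → B = g ✓
C=E35: row 9 → B = o ✓
C=E57: row 10 → B = e ✓
C=E97: row 11 → B = m ✓
C=E98: row 12 → B = i ✓
The only C value with inconsistent B is C=E23.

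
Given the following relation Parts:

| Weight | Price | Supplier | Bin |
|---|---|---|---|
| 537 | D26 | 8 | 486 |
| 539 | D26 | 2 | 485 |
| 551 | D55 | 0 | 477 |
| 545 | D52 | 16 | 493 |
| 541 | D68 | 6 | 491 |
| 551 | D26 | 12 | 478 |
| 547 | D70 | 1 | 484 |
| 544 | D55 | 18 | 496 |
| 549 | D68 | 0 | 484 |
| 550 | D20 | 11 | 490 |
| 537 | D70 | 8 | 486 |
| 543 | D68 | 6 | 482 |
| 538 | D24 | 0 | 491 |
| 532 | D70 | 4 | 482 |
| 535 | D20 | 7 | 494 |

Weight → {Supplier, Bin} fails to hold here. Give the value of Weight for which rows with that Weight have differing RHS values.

551

Weight=537: 2 rows → {Supplier,Bin} = (8, 486), (8, 486) ✓
Weight=539: 1 row → {Supplier,Bin} = (2, 485) ✓
Weight=551: 2 rows → {Supplier,Bin} takes values {(0, 477), (12, 478)} — violation
Weight=545: 1 row → {Supplier,Bin} = (16, 493) ✓
Weight=541: 1 row → {Supplier,Bin} = (6, 491) ✓
Weight=547: 1 row → {Supplier,Bin} = (1, 484) ✓
Weight=544: 1 row → {Supplier,Bin} = (18, 496) ✓
Weight=549: 1 row → {Supplier,Bin} = (0, 484) ✓
Weight=550: 1 row → {Supplier,Bin} = (11, 490) ✓
Weight=543: 1 row → {Supplier,Bin} = (6, 482) ✓
Weight=538: 1 row → {Supplier,Bin} = (0, 491) ✓
Weight=532: 1 row → {Supplier,Bin} = (4, 482) ✓
Weight=535: 1 row → {Supplier,Bin} = (7, 494) ✓
The only Weight value with inconsistent RHS is Weight=551.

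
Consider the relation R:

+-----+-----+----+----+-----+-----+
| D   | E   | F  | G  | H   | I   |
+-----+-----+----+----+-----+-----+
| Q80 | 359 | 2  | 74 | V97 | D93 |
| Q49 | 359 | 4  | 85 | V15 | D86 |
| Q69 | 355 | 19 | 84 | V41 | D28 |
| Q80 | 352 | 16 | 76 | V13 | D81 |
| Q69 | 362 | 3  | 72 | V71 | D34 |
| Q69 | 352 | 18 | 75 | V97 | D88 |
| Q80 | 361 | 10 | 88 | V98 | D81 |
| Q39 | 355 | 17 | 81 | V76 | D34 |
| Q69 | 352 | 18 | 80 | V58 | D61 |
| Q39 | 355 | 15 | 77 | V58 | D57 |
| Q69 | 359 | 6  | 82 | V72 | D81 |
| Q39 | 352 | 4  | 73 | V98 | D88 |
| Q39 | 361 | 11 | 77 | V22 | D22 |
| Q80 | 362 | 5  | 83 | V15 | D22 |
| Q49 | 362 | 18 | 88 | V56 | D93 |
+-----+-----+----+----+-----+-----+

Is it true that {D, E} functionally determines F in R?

No

(D=Q80, E=359): 1 row → F = 2 ✓
(D=Q49, E=359): 1 row → F = 4 ✓
(D=Q69, E=355): 1 row → F = 19 ✓
(D=Q80, E=352): 1 row → F = 16 ✓
(D=Q69, E=362): 1 row → F = 3 ✓
(D=Q69, E=352): 2 rows → F = 18, 18 ✓
(D=Q80, E=361): 1 row → F = 10 ✓
(D=Q39, E=355): 2 rows → F takes values {17, 15} — violation
(D=Q69, E=359): 1 row → F = 6 ✓
(D=Q39, E=352): 1 row → F = 4 ✓
(D=Q39, E=361): 1 row → F = 11 ✓
(D=Q80, E=362): 1 row → F = 5 ✓
(D=Q49, E=362): 1 row → F = 18 ✓
Two rows agree on {D, E} but differ on F, so {D, E} -> F does not hold.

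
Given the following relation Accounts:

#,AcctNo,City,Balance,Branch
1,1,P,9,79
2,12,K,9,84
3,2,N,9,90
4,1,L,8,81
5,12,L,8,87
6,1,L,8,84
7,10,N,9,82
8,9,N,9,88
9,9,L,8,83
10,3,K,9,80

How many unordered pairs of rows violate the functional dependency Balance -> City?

Balance=9: violating pairs (1,2), (1,3), (1,7), (1,8), (1,10), (2,3), (2,7), (2,8), (3,10), (7,10), (8,10) — 11 pairs.
Balance=8: all 4 rows agree on City — 0 pairs.

11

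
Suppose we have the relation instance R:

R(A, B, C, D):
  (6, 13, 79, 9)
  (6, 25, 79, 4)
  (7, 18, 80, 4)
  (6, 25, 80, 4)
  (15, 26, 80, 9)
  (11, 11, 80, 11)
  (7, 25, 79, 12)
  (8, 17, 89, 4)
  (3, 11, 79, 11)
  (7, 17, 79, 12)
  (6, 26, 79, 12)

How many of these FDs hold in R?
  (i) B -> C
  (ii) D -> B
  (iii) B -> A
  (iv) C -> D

0

(i) B -> C: B=25: 3 rows → C takes values {79, 80} — violation; B=26: 2 rows → C takes values {80, 79} — violation; B=11: 2 rows → C takes values {80, 79} — violation; B=17: 2 rows → C takes values {89, 79} — violation — fails.
(ii) D -> B: D=9: 2 rows → B takes values {13, 26} — violation; D=4: 4 rows → B takes values {25, 18, 17} — violation; D=12: 3 rows → B takes values {25, 17, 26} — violation — fails.
(iii) B -> A: B=25: 3 rows → A takes values {6, 7} — violation; B=26: 2 rows → A takes values {15, 6} — violation; B=11: 2 rows → A takes values {11, 3} — violation; B=17: 2 rows → A takes values {8, 7} — violation — fails.
(iv) C -> D: C=79: 6 rows → D takes values {9, 4, 12, 11} — violation; C=80: 4 rows → D takes values {4, 9, 11} — violation — fails.
None of the 4 dependencies hold.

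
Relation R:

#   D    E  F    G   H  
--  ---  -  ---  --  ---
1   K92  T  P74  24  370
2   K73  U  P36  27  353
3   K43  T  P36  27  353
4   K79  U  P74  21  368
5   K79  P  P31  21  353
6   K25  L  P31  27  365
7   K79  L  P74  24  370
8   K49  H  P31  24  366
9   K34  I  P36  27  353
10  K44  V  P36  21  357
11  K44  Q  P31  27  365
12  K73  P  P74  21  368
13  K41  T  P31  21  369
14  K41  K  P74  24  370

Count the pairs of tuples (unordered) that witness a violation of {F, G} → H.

(F=P74, G=24): all 3 rows agree on H — 0 pairs.
(F=P36, G=27): all 3 rows agree on H — 0 pairs.
(F=P74, G=21): all 2 rows agree on H — 0 pairs.
(F=P31, G=21): violating pairs (5,13) — 1 pair.
(F=P31, G=27): all 2 rows agree on H — 0 pairs.

1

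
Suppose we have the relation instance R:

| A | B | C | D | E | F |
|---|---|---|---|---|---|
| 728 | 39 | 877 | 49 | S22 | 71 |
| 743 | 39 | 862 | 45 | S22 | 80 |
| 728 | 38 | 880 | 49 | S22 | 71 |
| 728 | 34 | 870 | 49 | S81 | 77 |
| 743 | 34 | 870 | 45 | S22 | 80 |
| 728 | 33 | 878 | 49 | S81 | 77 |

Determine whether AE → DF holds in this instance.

Yes

(A=728, E=S22): 2 rows → {D,F} = (49, 71), (49, 71) ✓
(A=743, E=S22): 2 rows → {D,F} = (45, 80), (45, 80) ✓
(A=728, E=S81): 2 rows → {D,F} = (49, 77), (49, 77) ✓
Every AE value is associated with a single DF value, so AE → DF holds.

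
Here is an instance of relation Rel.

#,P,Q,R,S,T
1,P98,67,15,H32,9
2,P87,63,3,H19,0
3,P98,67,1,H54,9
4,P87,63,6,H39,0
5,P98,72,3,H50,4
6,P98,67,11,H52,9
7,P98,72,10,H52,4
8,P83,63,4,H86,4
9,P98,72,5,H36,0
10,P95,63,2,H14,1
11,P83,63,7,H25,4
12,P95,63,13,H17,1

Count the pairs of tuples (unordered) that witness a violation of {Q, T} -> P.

(Q=67, T=9): all 3 rows agree on P — 0 pairs.
(Q=63, T=0): all 2 rows agree on P — 0 pairs.
(Q=72, T=4): all 2 rows agree on P — 0 pairs.
(Q=63, T=4): all 2 rows agree on P — 0 pairs.
(Q=63, T=1): all 2 rows agree on P — 0 pairs.

0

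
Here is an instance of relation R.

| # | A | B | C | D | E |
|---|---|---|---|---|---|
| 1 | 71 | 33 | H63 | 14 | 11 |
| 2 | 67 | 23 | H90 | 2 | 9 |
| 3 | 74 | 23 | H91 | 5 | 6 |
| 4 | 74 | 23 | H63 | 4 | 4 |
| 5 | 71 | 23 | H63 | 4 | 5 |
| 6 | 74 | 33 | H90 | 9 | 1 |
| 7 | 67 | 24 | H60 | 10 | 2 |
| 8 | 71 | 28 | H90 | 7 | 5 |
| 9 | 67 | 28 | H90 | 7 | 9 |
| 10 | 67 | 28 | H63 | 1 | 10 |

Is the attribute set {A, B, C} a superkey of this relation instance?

Yes

All 10 rows have distinct {A, B, C} values, so {A, B, C} → (all attributes) holds and {A, B, C} is a superkey.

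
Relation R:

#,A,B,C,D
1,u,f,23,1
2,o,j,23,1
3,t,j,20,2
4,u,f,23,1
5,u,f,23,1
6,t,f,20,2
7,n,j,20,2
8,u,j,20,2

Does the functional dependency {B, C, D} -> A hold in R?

No

(B=f, C=23, D=1): rows 1, 4, 5 → A = u, u, u ✓
(B=j, C=23, D=1): row 2 → A = o ✓
(B=j, C=20, D=2): rows 3, 7, 8 → A takes values {t, n, u} — violation
(B=f, C=20, D=2): row 6 → A = t ✓
Two rows agree on {B, C, D} but differ on A, so {B, C, D} -> A does not hold.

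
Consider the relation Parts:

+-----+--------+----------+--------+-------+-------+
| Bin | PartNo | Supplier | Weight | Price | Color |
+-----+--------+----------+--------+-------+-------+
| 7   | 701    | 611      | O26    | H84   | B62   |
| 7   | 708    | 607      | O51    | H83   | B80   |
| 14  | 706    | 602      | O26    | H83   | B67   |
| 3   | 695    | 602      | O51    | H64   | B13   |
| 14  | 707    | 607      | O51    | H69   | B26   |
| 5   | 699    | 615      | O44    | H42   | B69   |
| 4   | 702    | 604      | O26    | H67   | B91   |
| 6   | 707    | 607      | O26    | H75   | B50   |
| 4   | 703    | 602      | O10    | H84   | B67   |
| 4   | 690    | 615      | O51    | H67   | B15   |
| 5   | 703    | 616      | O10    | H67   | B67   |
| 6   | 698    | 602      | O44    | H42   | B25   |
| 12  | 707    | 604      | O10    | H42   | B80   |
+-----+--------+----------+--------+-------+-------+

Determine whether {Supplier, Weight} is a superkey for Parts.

No

Two distinct rows share (Supplier=607, Weight=O51), so {Supplier, Weight} does not determine every attribute — not a superkey.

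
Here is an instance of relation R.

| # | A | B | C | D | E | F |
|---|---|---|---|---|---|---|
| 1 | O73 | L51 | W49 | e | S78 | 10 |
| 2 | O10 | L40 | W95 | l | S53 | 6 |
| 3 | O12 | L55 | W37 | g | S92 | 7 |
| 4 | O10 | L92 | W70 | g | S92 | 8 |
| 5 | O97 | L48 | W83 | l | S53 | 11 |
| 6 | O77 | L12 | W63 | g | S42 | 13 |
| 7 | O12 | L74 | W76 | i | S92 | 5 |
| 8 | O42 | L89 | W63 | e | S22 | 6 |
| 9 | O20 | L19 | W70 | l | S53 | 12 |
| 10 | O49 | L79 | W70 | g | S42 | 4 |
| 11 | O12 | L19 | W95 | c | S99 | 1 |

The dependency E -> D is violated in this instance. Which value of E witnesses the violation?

E=S78: row 1 → D = e ✓
E=S53: rows 2, 5, 9 → D = l, l, l ✓
E=S92: rows 3, 4, 7 → D takes values {g, i} — violation
E=S42: rows 6, 10 → D = g, g ✓
E=S22: row 8 → D = e ✓
E=S99: row 11 → D = c ✓
The only E value with inconsistent D is E=S92.

S92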